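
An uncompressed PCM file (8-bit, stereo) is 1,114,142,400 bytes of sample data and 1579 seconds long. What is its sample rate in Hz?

Bytes = sample_rate × seconds × bytes_per_sample × channels.
sample_rate = 1,114,142,400 / (1,579 × 1 × 2) = 1,114,142,400 / 3,158 = 352,800 Hz.

352,800 Hz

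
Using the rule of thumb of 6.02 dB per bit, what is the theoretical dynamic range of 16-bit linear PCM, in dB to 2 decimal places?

96.32 dB

16 × 6.02 = 96.32 dB.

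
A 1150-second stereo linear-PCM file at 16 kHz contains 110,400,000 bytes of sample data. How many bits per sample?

24 bits

Bytes per sample = 110,400,000 / (16,000 × 1,150 × 2) = 110,400,000 / 36,800,000 = 3.
Bit depth = 3 × 8 = 24 bits.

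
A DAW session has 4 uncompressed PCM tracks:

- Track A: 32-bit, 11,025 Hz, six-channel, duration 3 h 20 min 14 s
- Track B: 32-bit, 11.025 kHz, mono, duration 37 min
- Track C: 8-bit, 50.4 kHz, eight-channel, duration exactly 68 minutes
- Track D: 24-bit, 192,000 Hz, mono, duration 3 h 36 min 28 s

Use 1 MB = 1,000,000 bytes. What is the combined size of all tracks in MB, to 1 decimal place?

Track A: 3 h 20 min 14 s = 12,014 s; 11,025 × 12,014 × 4 × 6 = 3,178,904,400 bytes.
Track B: 37 min = 2,220 s; 11,025 × 2,220 × 4 × 1 = 97,902,000 bytes.
Track C: exactly 68 minutes = 4,080 s; 50,400 × 4,080 × 1 × 8 = 1,645,056,000 bytes.
Track D: 3 h 36 min 28 s = 12,988 s; 192,000 × 12,988 × 3 × 1 = 7,481,088,000 bytes.
Total = 12,402,950,400 bytes = 12403.0 MB.

12403.0 MB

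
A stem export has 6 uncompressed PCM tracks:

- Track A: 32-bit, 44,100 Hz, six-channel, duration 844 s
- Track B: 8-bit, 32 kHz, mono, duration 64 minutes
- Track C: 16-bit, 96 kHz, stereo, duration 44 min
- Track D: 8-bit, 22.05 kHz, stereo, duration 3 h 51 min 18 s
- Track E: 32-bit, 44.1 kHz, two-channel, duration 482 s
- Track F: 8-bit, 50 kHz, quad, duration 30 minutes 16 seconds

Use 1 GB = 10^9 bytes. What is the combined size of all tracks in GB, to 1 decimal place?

Track A: 44,100 × 844 × 4 × 6 = 893,289,600 bytes.
Track B: 64 minutes = 3,840 s; 32,000 × 3,840 × 1 × 1 = 122,880,000 bytes.
Track C: 44 min = 2,640 s; 96,000 × 2,640 × 2 × 2 = 1,013,760,000 bytes.
Track D: 3 h 51 min 18 s = 13,878 s; 22,050 × 13,878 × 1 × 2 = 612,019,800 bytes.
Track E: 44,100 × 482 × 4 × 2 = 170,049,600 bytes.
Track F: 30 minutes 16 seconds = 1,816 s; 50,000 × 1,816 × 1 × 4 = 363,200,000 bytes.
Total = 3,175,199,000 bytes = 3.2 GB.

3.2 GB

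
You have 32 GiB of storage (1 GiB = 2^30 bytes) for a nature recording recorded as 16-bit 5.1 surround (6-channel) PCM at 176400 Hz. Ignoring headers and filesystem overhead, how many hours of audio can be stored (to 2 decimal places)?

4.51 hours

Uncompressed byte rate = 176,400 × 2 × 6 = 2,116,800 bytes/s.
Capacity = 32 × 1,073,741,824 = 34,359,738,368 bytes.
34,359,738,368 / 2,116,800 ≈ 16231.92 s → 4.51 hours.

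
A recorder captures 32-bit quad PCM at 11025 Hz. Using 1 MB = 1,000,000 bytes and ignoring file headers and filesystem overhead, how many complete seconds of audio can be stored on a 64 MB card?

Uncompressed byte rate = 11,025 × 4 × 4 = 176,400 bytes/s.
Capacity = 64 × 1,000,000 = 64,000,000 bytes.
64,000,000 / 176,400 ≈ 362.81 s → 362 seconds.

362 seconds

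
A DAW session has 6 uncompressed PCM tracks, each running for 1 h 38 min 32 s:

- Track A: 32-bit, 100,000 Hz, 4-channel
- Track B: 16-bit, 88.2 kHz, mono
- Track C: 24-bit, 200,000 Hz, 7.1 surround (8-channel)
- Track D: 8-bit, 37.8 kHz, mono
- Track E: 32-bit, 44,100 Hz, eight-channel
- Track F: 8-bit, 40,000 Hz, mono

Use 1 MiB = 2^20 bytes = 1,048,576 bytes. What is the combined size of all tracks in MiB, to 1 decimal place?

45473.7 MiB

1 h 38 min 32 s = 5,912 s.
Track A: 100,000 × 5,912 × 4 × 4 = 9,459,200,000 bytes.
Track B: 88,200 × 5,912 × 2 × 1 = 1,042,876,800 bytes.
Track C: 200,000 × 5,912 × 3 × 8 = 28,377,600,000 bytes.
Track D: 37,800 × 5,912 × 1 × 1 = 223,473,600 bytes.
Track E: 44,100 × 5,912 × 4 × 8 = 8,343,014,400 bytes.
Track F: 40,000 × 5,912 × 1 × 1 = 236,480,000 bytes.
Total = 47,682,644,800 bytes = 45473.7 MiB.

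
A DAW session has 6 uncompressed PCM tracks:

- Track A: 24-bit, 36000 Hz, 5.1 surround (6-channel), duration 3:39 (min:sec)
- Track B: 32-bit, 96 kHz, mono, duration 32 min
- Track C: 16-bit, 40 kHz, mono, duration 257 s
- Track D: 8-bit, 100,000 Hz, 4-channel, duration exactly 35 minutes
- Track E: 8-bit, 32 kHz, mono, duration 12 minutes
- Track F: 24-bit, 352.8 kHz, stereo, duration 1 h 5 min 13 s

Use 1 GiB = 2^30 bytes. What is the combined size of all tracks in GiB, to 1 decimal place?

Track A: 3:39 (min:sec) = 219 s; 36,000 × 219 × 3 × 6 = 141,912,000 bytes.
Track B: 32 min = 1,920 s; 96,000 × 1,920 × 4 × 1 = 737,280,000 bytes.
Track C: 40,000 × 257 × 2 × 1 = 20,560,000 bytes.
Track D: exactly 35 minutes = 2,100 s; 100,000 × 2,100 × 1 × 4 = 840,000,000 bytes.
Track E: 12 minutes = 720 s; 32,000 × 720 × 1 × 1 = 23,040,000 bytes.
Track F: 1 h 5 min 13 s = 3,913 s; 352,800 × 3,913 × 3 × 2 = 8,283,038,400 bytes.
Total = 10,045,830,400 bytes = 9.4 GiB.

9.4 GiB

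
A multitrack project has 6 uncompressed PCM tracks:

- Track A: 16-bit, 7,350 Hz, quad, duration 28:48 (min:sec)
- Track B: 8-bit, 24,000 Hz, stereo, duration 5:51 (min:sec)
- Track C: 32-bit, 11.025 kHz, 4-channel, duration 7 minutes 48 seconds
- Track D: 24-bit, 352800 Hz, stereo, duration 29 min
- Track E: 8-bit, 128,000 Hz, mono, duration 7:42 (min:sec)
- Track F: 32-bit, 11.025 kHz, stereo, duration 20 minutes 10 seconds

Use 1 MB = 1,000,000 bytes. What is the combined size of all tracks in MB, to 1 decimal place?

Track A: 28:48 (min:sec) = 1,728 s; 7,350 × 1,728 × 2 × 4 = 101,606,400 bytes.
Track B: 5:51 (min:sec) = 351 s; 24,000 × 351 × 1 × 2 = 16,848,000 bytes.
Track C: 7 minutes 48 seconds = 468 s; 11,025 × 468 × 4 × 4 = 82,555,200 bytes.
Track D: 29 min = 1,740 s; 352,800 × 1,740 × 3 × 2 = 3,683,232,000 bytes.
Track E: 7:42 (min:sec) = 462 s; 128,000 × 462 × 1 × 1 = 59,136,000 bytes.
Track F: 20 minutes 10 seconds = 1,210 s; 11,025 × 1,210 × 4 × 2 = 106,722,000 bytes.
Total = 4,050,099,600 bytes = 4050.1 MB.

4050.1 MB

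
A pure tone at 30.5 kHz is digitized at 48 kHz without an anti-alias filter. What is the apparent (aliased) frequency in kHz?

17.5 kHz

Nyquist = 48,000/2 = 24,000 Hz; 30,500 Hz exceeds it.
Alias = |30,500 − 1×48,000| = |30,500 − 48,000| = 17,500 Hz = 17.5 kHz.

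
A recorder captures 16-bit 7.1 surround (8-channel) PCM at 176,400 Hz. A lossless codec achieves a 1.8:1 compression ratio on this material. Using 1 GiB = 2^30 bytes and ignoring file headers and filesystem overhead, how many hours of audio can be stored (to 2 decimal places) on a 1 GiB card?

0.19 hours

Uncompressed byte rate = 176,400 × 2 × 8 = 2,822,400 bytes/s.
After 1.8:1 compression, effective rate ≈ 1568000 bytes/s.
Capacity = 1 × 1,073,741,824 = 1,073,741,824 bytes.
1,073,741,824 / effective rate ≈ 684.78 s → 0.19 hours.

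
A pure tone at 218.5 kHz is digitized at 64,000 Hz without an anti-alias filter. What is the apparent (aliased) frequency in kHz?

26.5 kHz

Nyquist = 64,000/2 = 32,000 Hz; 218,500 Hz exceeds it.
Alias = |218,500 − 3×64,000| = |218,500 − 192,000| = 26,500 Hz = 26.5 kHz.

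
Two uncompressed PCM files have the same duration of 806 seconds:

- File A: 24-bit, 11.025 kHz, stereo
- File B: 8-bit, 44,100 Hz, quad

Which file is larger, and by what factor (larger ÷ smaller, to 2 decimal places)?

File B, by a factor of 2.67

File A: 11,025 × 3 × 2 = 66,150 bytes/s.
File B: 44,100 × 1 × 4 = 176,400 bytes/s.
File B is larger; ratio = 142,178,400 / 53,316,900 = 2.67.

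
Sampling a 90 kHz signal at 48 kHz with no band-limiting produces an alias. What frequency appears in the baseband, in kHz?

Nyquist = 48,000/2 = 24,000 Hz; 90,000 Hz exceeds it.
Alias = |90,000 − 2×48,000| = |90,000 − 96,000| = 6,000 Hz = 6 kHz.

6 kHz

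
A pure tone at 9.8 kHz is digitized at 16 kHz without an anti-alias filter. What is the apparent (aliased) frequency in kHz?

Nyquist = 16,000/2 = 8,000 Hz; 9,800 Hz exceeds it.
Alias = |9,800 − 1×16,000| = |9,800 − 16,000| = 6,200 Hz = 6.2 kHz.

6.2 kHz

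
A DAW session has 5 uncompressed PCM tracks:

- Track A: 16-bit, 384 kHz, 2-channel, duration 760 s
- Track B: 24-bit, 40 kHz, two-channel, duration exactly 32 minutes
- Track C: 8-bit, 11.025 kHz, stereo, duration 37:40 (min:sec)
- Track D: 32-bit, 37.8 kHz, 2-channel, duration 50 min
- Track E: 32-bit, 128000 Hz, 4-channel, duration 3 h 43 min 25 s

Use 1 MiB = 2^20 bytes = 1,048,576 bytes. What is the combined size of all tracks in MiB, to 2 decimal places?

Track A: 384,000 × 760 × 2 × 2 = 1,167,360,000 bytes.
Track B: exactly 32 minutes = 1,920 s; 40,000 × 1,920 × 3 × 2 = 460,800,000 bytes.
Track C: 37:40 (min:sec) = 2,260 s; 11,025 × 2,260 × 1 × 2 = 49,833,000 bytes.
Track D: 50 min = 3,000 s; 37,800 × 3,000 × 4 × 2 = 907,200,000 bytes.
Track E: 3 h 43 min 25 s = 13,405 s; 128,000 × 13,405 × 4 × 4 = 27,453,440,000 bytes.
Total = 30,038,633,000 bytes = 28647.07 MiB.

28647.07 MiB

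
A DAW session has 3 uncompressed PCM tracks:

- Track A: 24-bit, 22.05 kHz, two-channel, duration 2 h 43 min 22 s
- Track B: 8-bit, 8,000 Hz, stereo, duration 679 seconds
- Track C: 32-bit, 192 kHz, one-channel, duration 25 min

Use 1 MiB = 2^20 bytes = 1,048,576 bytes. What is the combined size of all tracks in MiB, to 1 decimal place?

2345.7 MiB

Track A: 2 h 43 min 22 s = 9,802 s; 22,050 × 9,802 × 3 × 2 = 1,296,804,600 bytes.
Track B: 8,000 × 679 × 1 × 2 = 10,864,000 bytes.
Track C: 25 min = 1,500 s; 192,000 × 1,500 × 4 × 1 = 1,152,000,000 bytes.
Total = 2,459,668,600 bytes = 2345.7 MiB.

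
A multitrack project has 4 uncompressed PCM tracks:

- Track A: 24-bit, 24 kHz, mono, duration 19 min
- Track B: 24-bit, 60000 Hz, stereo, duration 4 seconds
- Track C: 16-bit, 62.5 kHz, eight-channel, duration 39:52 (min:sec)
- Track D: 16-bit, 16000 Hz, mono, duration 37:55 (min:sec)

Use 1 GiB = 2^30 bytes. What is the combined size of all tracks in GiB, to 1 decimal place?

Track A: 19 min = 1,140 s; 24,000 × 1,140 × 3 × 1 = 82,080,000 bytes.
Track B: 60,000 × 4 × 3 × 2 = 1,440,000 bytes.
Track C: 39:52 (min:sec) = 2,392 s; 62,500 × 2,392 × 2 × 8 = 2,392,000,000 bytes.
Track D: 37:55 (min:sec) = 2,275 s; 16,000 × 2,275 × 2 × 1 = 72,800,000 bytes.
Total = 2,548,320,000 bytes = 2.4 GiB.

2.4 GiB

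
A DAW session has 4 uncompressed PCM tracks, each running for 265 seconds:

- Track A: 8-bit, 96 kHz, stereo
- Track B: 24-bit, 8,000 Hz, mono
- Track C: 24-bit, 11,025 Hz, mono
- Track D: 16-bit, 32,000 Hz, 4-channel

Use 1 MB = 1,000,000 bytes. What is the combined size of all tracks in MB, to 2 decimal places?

133.84 MB

Track A: 96,000 × 265 × 1 × 2 = 50,880,000 bytes.
Track B: 8,000 × 265 × 3 × 1 = 6,360,000 bytes.
Track C: 11,025 × 265 × 3 × 1 = 8,764,875 bytes.
Track D: 32,000 × 265 × 2 × 4 = 67,840,000 bytes.
Total = 133,844,875 bytes = 133.84 MB.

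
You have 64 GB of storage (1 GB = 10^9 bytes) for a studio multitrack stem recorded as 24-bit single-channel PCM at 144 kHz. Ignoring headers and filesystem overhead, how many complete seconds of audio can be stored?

148,148 seconds

Uncompressed byte rate = 144,000 × 3 × 1 = 432,000 bytes/s.
Capacity = 64 × 1,000,000,000 = 64,000,000,000 bytes.
64,000,000,000 / 432,000 ≈ 148148.15 s → 148,148 seconds.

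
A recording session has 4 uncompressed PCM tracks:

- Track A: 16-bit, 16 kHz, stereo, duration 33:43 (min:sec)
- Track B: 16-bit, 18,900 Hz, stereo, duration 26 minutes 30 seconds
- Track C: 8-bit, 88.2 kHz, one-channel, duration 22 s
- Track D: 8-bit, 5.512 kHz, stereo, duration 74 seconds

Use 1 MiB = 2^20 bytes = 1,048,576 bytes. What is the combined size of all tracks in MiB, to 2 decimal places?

240.74 MiB

Track A: 33:43 (min:sec) = 2,023 s; 16,000 × 2,023 × 2 × 2 = 129,472,000 bytes.
Track B: 26 minutes 30 seconds = 1,590 s; 18,900 × 1,590 × 2 × 2 = 120,204,000 bytes.
Track C: 88,200 × 22 × 1 × 1 = 1,940,400 bytes.
Track D: 5,512 × 74 × 1 × 2 = 815,776 bytes.
Total = 252,432,176 bytes = 240.74 MiB.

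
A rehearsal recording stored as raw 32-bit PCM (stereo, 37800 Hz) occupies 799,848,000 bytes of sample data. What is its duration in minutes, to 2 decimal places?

44.08 minutes

Byte rate = 37,800 × 4 × 2 = 302,400 bytes/s.
Duration = 799,848,000 / 302,400 = 2,645 s.
2,645 s / 60 = 44.08 minutes.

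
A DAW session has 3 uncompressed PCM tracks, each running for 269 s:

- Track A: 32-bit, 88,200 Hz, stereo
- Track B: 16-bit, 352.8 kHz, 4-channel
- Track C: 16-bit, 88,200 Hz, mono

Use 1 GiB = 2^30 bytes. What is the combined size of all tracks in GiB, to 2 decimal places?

0.93 GiB

Track A: 88,200 × 269 × 4 × 2 = 189,806,400 bytes.
Track B: 352,800 × 269 × 2 × 4 = 759,225,600 bytes.
Track C: 88,200 × 269 × 2 × 1 = 47,451,600 bytes.
Total = 996,483,600 bytes = 0.93 GiB.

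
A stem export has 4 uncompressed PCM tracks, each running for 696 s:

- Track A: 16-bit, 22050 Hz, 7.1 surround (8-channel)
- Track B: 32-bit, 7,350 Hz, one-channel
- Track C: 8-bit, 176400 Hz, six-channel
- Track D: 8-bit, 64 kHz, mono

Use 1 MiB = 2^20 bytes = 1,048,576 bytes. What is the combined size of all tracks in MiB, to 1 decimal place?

Track A: 22,050 × 696 × 2 × 8 = 245,548,800 bytes.
Track B: 7,350 × 696 × 4 × 1 = 20,462,400 bytes.
Track C: 176,400 × 696 × 1 × 6 = 736,646,400 bytes.
Track D: 64,000 × 696 × 1 × 1 = 44,544,000 bytes.
Total = 1,047,201,600 bytes = 998.7 MiB.

998.7 MiB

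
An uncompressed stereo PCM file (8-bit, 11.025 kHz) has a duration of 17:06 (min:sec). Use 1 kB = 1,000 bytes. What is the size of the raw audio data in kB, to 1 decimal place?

22623.3 kB

Duration = 17:06 (min:sec) = 1,026 s.
Bytes = 11,025 samples/s × 1,026 s × 1 bytes/sample × 2 ch = 22,623,300 bytes.
22,623,300 / 1,000 = 22623.3 kB.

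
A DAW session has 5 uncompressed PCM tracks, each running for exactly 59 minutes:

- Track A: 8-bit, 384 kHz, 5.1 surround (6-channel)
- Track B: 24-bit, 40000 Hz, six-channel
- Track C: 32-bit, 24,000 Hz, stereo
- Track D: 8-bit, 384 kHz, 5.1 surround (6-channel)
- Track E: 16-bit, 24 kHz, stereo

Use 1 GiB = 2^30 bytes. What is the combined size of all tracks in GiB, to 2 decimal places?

18.52 GiB

exactly 59 minutes = 3,540 s.
Track A: 384,000 × 3,540 × 1 × 6 = 8,156,160,000 bytes.
Track B: 40,000 × 3,540 × 3 × 6 = 2,548,800,000 bytes.
Track C: 24,000 × 3,540 × 4 × 2 = 679,680,000 bytes.
Track D: 384,000 × 3,540 × 1 × 6 = 8,156,160,000 bytes.
Track E: 24,000 × 3,540 × 2 × 2 = 339,840,000 bytes.
Total = 19,880,640,000 bytes = 18.52 GiB.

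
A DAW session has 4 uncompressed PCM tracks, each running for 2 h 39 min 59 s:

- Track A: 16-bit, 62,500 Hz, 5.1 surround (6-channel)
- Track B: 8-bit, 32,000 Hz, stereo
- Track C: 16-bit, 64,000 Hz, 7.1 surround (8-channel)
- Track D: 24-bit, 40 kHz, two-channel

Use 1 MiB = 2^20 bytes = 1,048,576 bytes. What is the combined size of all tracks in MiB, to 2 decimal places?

19022.68 MiB

2 h 39 min 59 s = 9,599 s.
Track A: 62,500 × 9,599 × 2 × 6 = 7,199,250,000 bytes.
Track B: 32,000 × 9,599 × 1 × 2 = 614,336,000 bytes.
Track C: 64,000 × 9,599 × 2 × 8 = 9,829,376,000 bytes.
Track D: 40,000 × 9,599 × 3 × 2 = 2,303,760,000 bytes.
Total = 19,946,722,000 bytes = 19022.68 MiB.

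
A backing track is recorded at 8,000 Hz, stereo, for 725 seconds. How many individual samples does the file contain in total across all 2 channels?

11,600,000 samples

8,000 × 725 s × 2 ch = 11,600,000 samples.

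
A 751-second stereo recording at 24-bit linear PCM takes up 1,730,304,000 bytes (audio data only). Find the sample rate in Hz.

Bytes = sample_rate × seconds × bytes_per_sample × channels.
sample_rate = 1,730,304,000 / (751 × 3 × 2) = 1,730,304,000 / 4,506 = 384,000 Hz.

384,000 Hz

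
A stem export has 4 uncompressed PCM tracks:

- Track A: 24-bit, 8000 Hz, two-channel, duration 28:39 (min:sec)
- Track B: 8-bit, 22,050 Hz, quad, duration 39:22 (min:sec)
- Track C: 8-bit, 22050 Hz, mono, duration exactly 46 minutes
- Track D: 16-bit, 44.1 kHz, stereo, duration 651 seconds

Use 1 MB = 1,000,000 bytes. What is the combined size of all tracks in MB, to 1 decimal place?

Track A: 28:39 (min:sec) = 1,719 s; 8,000 × 1,719 × 3 × 2 = 82,512,000 bytes.
Track B: 39:22 (min:sec) = 2,362 s; 22,050 × 2,362 × 1 × 4 = 208,328,400 bytes.
Track C: exactly 46 minutes = 2,760 s; 22,050 × 2,760 × 1 × 1 = 60,858,000 bytes.
Track D: 44,100 × 651 × 2 × 2 = 114,836,400 bytes.
Total = 466,534,800 bytes = 466.5 MB.

466.5 MB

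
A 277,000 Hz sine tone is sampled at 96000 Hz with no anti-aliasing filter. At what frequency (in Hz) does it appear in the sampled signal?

Nyquist = 96,000/2 = 48,000 Hz; 277,000 Hz exceeds it.
Alias = |277,000 − 3×96,000| = |277,000 − 288,000| = 11,000 Hz.

11,000 Hz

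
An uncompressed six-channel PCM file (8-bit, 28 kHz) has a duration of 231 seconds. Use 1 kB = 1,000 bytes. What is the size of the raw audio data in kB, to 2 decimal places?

38808.00 kB

Bytes = 28,000 samples/s × 231 s × 1 bytes/sample × 6 ch = 38,808,000 bytes.
38,808,000 / 1,000 = 38808.00 kB.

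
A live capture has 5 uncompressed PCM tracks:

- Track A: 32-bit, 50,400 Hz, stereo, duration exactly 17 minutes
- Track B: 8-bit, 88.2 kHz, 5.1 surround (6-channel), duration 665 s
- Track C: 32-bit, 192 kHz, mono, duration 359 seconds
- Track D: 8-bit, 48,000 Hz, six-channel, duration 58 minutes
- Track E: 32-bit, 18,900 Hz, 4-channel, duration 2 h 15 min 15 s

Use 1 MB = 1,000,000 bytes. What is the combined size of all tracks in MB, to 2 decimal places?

Track A: exactly 17 minutes = 1,020 s; 50,400 × 1,020 × 4 × 2 = 411,264,000 bytes.
Track B: 88,200 × 665 × 1 × 6 = 351,918,000 bytes.
Track C: 192,000 × 359 × 4 × 1 = 275,712,000 bytes.
Track D: 58 minutes = 3,480 s; 48,000 × 3,480 × 1 × 6 = 1,002,240,000 bytes.
Track E: 2 h 15 min 15 s = 8,115 s; 18,900 × 8,115 × 4 × 4 = 2,453,976,000 bytes.
Total = 4,495,110,000 bytes = 4495.11 MB.

4495.11 MB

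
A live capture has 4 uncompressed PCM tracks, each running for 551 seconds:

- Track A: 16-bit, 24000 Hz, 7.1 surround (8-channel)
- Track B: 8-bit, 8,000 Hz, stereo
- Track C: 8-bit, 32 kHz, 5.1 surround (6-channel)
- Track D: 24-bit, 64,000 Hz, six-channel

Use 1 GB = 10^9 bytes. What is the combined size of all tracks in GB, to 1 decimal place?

Track A: 24,000 × 551 × 2 × 8 = 211,584,000 bytes.
Track B: 8,000 × 551 × 1 × 2 = 8,816,000 bytes.
Track C: 32,000 × 551 × 1 × 6 = 105,792,000 bytes.
Track D: 64,000 × 551 × 3 × 6 = 634,752,000 bytes.
Total = 960,944,000 bytes = 1.0 GB.

1.0 GB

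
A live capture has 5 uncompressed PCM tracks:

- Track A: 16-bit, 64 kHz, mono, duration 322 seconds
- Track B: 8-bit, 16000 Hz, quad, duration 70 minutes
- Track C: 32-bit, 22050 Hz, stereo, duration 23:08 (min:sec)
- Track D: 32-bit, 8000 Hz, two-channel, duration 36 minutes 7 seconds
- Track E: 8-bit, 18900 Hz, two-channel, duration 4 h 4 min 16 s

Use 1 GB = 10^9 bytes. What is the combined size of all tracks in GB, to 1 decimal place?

Track A: 64,000 × 322 × 2 × 1 = 41,216,000 bytes.
Track B: 70 minutes = 4,200 s; 16,000 × 4,200 × 1 × 4 = 268,800,000 bytes.
Track C: 23:08 (min:sec) = 1,388 s; 22,050 × 1,388 × 4 × 2 = 244,843,200 bytes.
Track D: 36 minutes 7 seconds = 2,167 s; 8,000 × 2,167 × 4 × 2 = 138,688,000 bytes.
Track E: 4 h 4 min 16 s = 14,656 s; 18,900 × 14,656 × 1 × 2 = 553,996,800 bytes.
Total = 1,247,544,000 bytes = 1.2 GB.

1.2 GB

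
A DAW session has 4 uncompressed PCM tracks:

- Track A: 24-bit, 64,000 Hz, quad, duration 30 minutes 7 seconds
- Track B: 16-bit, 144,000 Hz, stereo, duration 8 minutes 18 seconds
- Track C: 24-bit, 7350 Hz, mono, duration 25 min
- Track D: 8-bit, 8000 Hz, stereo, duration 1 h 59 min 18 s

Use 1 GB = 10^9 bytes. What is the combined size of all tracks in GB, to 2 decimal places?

Track A: 30 minutes 7 seconds = 1,807 s; 64,000 × 1,807 × 3 × 4 = 1,387,776,000 bytes.
Track B: 8 minutes 18 seconds = 498 s; 144,000 × 498 × 2 × 2 = 286,848,000 bytes.
Track C: 25 min = 1,500 s; 7,350 × 1,500 × 3 × 1 = 33,075,000 bytes.
Track D: 1 h 59 min 18 s = 7,158 s; 8,000 × 7,158 × 1 × 2 = 114,528,000 bytes.
Total = 1,822,227,000 bytes = 1.82 GB.

1.82 GB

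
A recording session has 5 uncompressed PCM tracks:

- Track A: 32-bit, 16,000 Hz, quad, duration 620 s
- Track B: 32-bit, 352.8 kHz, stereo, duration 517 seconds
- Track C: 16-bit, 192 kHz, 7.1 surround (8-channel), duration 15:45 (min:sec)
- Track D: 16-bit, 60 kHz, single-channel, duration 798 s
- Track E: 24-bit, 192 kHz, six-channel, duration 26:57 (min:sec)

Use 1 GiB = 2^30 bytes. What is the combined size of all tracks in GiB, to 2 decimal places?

Track A: 16,000 × 620 × 4 × 4 = 158,720,000 bytes.
Track B: 352,800 × 517 × 4 × 2 = 1,459,180,800 bytes.
Track C: 15:45 (min:sec) = 945 s; 192,000 × 945 × 2 × 8 = 2,903,040,000 bytes.
Track D: 60,000 × 798 × 2 × 1 = 95,760,000 bytes.
Track E: 26:57 (min:sec) = 1,617 s; 192,000 × 1,617 × 3 × 6 = 5,588,352,000 bytes.
Total = 10,205,052,800 bytes = 9.50 GiB.

9.50 GiB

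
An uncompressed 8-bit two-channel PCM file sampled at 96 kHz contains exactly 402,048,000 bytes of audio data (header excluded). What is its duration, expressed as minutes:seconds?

Byte rate = 96,000 × 1 × 2 = 192,000 bytes/s.
Duration = 402,048,000 / 192,000 = 2,094 s.
2,094 s = 34:54.

34:54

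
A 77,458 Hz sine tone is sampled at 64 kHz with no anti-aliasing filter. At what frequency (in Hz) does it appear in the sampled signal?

Nyquist = 64,000/2 = 32,000 Hz; 77,458 Hz exceeds it.
Alias = |77,458 − 1×64,000| = |77,458 − 64,000| = 13,458 Hz.

13,458 Hz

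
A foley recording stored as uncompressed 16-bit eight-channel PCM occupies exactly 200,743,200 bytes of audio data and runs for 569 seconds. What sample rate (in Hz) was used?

Bytes = sample_rate × seconds × bytes_per_sample × channels.
sample_rate = 200,743,200 / (569 × 2 × 8) = 200,743,200 / 9,104 = 22,050 Hz.

22,050 Hz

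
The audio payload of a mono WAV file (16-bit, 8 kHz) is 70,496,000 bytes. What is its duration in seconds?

4,406 seconds

Byte rate = 8,000 × 2 × 1 = 16,000 bytes/s.
Duration = 70,496,000 / 16,000 = 4,406 s.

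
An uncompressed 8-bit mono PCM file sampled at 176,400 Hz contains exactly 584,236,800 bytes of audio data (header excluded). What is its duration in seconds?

Byte rate = 176,400 × 1 × 1 = 176,400 bytes/s.
Duration = 584,236,800 / 176,400 = 3,312 s.

3,312 seconds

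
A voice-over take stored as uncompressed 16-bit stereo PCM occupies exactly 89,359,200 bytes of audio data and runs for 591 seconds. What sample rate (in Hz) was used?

37,800 Hz

Bytes = sample_rate × seconds × bytes_per_sample × channels.
sample_rate = 89,359,200 / (591 × 2 × 2) = 89,359,200 / 2,364 = 37,800 Hz.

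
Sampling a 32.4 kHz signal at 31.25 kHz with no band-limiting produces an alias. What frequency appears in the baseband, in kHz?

Nyquist = 31,250/2 = 15,625 Hz; 32,400 Hz exceeds it.
Alias = |32,400 − 1×31,250| = |32,400 − 31,250| = 1,150 Hz = 1.15 kHz.

1.15 kHz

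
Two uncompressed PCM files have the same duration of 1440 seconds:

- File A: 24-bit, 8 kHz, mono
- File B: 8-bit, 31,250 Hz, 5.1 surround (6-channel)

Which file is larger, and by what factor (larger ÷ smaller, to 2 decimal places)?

File A: 8,000 × 3 × 1 = 24,000 bytes/s.
File B: 31,250 × 1 × 6 = 187,500 bytes/s.
File B is larger; ratio = 270,000,000 / 34,560,000 = 7.81.

File B, by a factor of 7.81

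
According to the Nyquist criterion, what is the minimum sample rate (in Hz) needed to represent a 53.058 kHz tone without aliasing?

Minimum sample rate = 2 × 53,058 Hz = 106,116 Hz.

106,116 Hz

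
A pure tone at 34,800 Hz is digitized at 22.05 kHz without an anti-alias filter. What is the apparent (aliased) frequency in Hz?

Nyquist = 22,050/2 = 11,025 Hz; 34,800 Hz exceeds it.
Alias = |34,800 − 2×22,050| = |34,800 − 44,100| = 9,300 Hz.

9,300 Hz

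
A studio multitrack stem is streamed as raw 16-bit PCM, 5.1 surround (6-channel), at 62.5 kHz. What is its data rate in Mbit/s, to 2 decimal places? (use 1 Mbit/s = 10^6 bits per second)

6.00 Mbit/s

Bit rate = 62,500 × 16 × 6 = 6,000,000 bits/s.
= 6.00 Mbit/s.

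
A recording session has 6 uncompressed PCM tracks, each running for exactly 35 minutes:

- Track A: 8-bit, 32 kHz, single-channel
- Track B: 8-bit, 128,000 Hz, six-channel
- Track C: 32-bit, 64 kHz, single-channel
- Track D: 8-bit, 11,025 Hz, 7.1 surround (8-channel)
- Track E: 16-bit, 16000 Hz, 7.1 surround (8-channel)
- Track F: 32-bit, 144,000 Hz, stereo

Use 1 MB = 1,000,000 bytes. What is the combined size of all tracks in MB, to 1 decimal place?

exactly 35 minutes = 2,100 s.
Track A: 32,000 × 2,100 × 1 × 1 = 67,200,000 bytes.
Track B: 128,000 × 2,100 × 1 × 6 = 1,612,800,000 bytes.
Track C: 64,000 × 2,100 × 4 × 1 = 537,600,000 bytes.
Track D: 11,025 × 2,100 × 1 × 8 = 185,220,000 bytes.
Track E: 16,000 × 2,100 × 2 × 8 = 537,600,000 bytes.
Track F: 144,000 × 2,100 × 4 × 2 = 2,419,200,000 bytes.
Total = 5,359,620,000 bytes = 5359.6 MB.

5359.6 MB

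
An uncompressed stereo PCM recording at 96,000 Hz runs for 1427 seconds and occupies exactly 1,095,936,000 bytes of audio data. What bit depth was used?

32 bits

Bytes per sample = 1,095,936,000 / (96,000 × 1,427 × 2) = 1,095,936,000 / 273,984,000 = 4.
Bit depth = 4 × 8 = 32 bits.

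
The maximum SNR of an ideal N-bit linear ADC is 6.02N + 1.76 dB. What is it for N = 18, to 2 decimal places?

6.02 × 18 + 1.76 = 110.12 dB.

110.12 dB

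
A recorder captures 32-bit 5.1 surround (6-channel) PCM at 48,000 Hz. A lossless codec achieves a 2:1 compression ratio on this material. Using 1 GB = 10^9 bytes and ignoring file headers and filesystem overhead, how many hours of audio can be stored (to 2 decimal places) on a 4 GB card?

1.93 hours

Uncompressed byte rate = 48,000 × 4 × 6 = 1,152,000 bytes/s.
After 2:1 compression, effective rate ≈ 576000 bytes/s.
Capacity = 4 × 1,000,000,000 = 4,000,000,000 bytes.
4,000,000,000 / effective rate ≈ 6944.44 s → 1.93 hours.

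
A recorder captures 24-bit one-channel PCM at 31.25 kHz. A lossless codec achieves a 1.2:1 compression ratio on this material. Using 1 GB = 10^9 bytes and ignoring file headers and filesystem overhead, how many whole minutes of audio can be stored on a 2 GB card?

426 minutes

Uncompressed byte rate = 31,250 × 3 × 1 = 93,750 bytes/s.
After 1.2:1 compression, effective rate ≈ 78125 bytes/s.
Capacity = 2 × 1,000,000,000 = 2,000,000,000 bytes.
2,000,000,000 / effective rate ≈ 25600 s → 426 minutes.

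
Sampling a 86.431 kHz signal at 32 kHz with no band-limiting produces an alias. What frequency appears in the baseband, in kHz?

9.569 kHz

Nyquist = 32,000/2 = 16,000 Hz; 86,431 Hz exceeds it.
Alias = |86,431 − 3×32,000| = |86,431 − 96,000| = 9,569 Hz = 9.569 kHz.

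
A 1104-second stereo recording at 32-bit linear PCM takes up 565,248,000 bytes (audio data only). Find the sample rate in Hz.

Bytes = sample_rate × seconds × bytes_per_sample × channels.
sample_rate = 565,248,000 / (1,104 × 4 × 2) = 565,248,000 / 8,832 = 64,000 Hz.

64,000 Hz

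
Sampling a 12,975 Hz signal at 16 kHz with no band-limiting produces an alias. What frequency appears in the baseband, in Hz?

Nyquist = 16,000/2 = 8,000 Hz; 12,975 Hz exceeds it.
Alias = |12,975 − 1×16,000| = |12,975 − 16,000| = 3,025 Hz.

3,025 Hz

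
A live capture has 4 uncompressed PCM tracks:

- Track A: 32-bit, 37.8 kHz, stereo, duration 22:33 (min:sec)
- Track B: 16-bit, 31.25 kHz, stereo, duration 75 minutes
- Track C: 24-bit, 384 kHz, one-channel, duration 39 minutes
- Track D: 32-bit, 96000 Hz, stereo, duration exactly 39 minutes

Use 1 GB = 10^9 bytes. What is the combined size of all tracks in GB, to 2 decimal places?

Track A: 22:33 (min:sec) = 1,353 s; 37,800 × 1,353 × 4 × 2 = 409,147,200 bytes.
Track B: 75 minutes = 4,500 s; 31,250 × 4,500 × 2 × 2 = 562,500,000 bytes.
Track C: 39 minutes = 2,340 s; 384,000 × 2,340 × 3 × 1 = 2,695,680,000 bytes.
Track D: exactly 39 minutes = 2,340 s; 96,000 × 2,340 × 4 × 2 = 1,797,120,000 bytes.
Total = 5,464,447,200 bytes = 5.46 GB.

5.46 GB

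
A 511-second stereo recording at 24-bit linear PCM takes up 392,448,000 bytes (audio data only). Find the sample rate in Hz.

128,000 Hz

Bytes = sample_rate × seconds × bytes_per_sample × channels.
sample_rate = 392,448,000 / (511 × 3 × 2) = 392,448,000 / 3,066 = 128,000 Hz.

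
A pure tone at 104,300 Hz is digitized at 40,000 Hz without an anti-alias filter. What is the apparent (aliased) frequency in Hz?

Nyquist = 40,000/2 = 20,000 Hz; 104,300 Hz exceeds it.
Alias = |104,300 − 3×40,000| = |104,300 − 120,000| = 15,700 Hz.

15,700 Hz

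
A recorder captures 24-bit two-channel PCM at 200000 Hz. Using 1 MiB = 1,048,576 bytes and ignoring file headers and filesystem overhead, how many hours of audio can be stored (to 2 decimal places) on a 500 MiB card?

Uncompressed byte rate = 200,000 × 3 × 2 = 1,200,000 bytes/s.
Capacity = 500 × 1,048,576 = 524,288,000 bytes.
524,288,000 / 1,200,000 ≈ 436.91 s → 0.12 hours.

0.12 hours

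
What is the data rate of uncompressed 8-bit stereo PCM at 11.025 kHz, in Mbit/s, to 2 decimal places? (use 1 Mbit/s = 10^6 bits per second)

Bit rate = 11,025 × 8 × 2 = 176,400 bits/s.
= 0.18 Mbit/s.

0.18 Mbit/s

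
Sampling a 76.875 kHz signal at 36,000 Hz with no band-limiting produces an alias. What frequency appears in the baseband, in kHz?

Nyquist = 36,000/2 = 18,000 Hz; 76,875 Hz exceeds it.
Alias = |76,875 − 2×36,000| = |76,875 − 72,000| = 4,875 Hz = 4.875 kHz.

4.875 kHz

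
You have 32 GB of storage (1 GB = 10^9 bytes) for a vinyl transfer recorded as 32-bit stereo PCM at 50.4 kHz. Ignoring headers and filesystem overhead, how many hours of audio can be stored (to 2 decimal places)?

Uncompressed byte rate = 50,400 × 4 × 2 = 403,200 bytes/s.
Capacity = 32 × 1,000,000,000 = 32,000,000,000 bytes.
32,000,000,000 / 403,200 ≈ 79365.08 s → 22.05 hours.

22.05 hours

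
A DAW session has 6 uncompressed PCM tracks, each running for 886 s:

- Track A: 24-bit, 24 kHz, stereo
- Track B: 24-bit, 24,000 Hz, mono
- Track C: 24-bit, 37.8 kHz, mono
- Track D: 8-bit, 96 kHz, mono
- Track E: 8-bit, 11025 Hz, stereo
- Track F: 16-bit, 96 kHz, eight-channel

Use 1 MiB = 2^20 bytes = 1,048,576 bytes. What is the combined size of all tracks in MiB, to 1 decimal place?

Track A: 24,000 × 886 × 3 × 2 = 127,584,000 bytes.
Track B: 24,000 × 886 × 3 × 1 = 63,792,000 bytes.
Track C: 37,800 × 886 × 3 × 1 = 100,472,400 bytes.
Track D: 96,000 × 886 × 1 × 1 = 85,056,000 bytes.
Track E: 11,025 × 886 × 1 × 2 = 19,536,300 bytes.
Track F: 96,000 × 886 × 2 × 8 = 1,360,896,000 bytes.
Total = 1,757,336,700 bytes = 1675.9 MiB.

1675.9 MiB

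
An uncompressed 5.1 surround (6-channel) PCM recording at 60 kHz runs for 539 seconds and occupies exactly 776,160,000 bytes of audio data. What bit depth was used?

32 bits

Bytes per sample = 776,160,000 / (60,000 × 539 × 6) = 776,160,000 / 194,040,000 = 4.
Bit depth = 4 × 8 = 32 bits.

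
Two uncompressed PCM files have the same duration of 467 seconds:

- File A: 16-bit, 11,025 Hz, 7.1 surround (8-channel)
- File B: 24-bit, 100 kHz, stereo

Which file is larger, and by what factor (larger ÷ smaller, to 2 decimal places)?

File A: 11,025 × 2 × 8 = 176,400 bytes/s.
File B: 100,000 × 3 × 2 = 600,000 bytes/s.
File B is larger; ratio = 280,200,000 / 82,378,800 = 3.40.

File B, by a factor of 3.40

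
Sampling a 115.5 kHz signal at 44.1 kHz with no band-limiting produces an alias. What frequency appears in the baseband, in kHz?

Nyquist = 44,100/2 = 22,050 Hz; 115,500 Hz exceeds it.
Alias = |115,500 − 3×44,100| = |115,500 − 132,300| = 16,800 Hz = 16.8 kHz.

16.8 kHz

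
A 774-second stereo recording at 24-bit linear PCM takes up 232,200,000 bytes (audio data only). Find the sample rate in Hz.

Bytes = sample_rate × seconds × bytes_per_sample × channels.
sample_rate = 232,200,000 / (774 × 3 × 2) = 232,200,000 / 4,644 = 50,000 Hz.

50,000 Hz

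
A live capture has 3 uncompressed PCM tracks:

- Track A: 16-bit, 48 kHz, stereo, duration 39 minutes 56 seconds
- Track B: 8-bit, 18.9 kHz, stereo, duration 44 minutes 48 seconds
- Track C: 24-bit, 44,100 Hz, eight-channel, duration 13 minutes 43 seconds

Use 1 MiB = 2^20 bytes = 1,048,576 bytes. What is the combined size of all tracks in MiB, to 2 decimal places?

Track A: 39 minutes 56 seconds = 2,396 s; 48,000 × 2,396 × 2 × 2 = 460,032,000 bytes.
Track B: 44 minutes 48 seconds = 2,688 s; 18,900 × 2,688 × 1 × 2 = 101,606,400 bytes.
Track C: 13 minutes 43 seconds = 823 s; 44,100 × 823 × 3 × 8 = 871,063,200 bytes.
Total = 1,432,701,600 bytes = 1366.33 MiB.

1366.33 MiB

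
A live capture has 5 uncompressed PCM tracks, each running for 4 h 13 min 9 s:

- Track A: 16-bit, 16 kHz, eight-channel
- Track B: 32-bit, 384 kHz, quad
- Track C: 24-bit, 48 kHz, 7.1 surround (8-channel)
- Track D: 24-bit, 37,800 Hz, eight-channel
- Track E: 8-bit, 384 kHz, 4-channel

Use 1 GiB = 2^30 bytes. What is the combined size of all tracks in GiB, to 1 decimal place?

4 h 13 min 9 s = 15,189 s.
Track A: 16,000 × 15,189 × 2 × 8 = 3,888,384,000 bytes.
Track B: 384,000 × 15,189 × 4 × 4 = 93,321,216,000 bytes.
Track C: 48,000 × 15,189 × 3 × 8 = 17,497,728,000 bytes.
Track D: 37,800 × 15,189 × 3 × 8 = 13,779,460,800 bytes.
Track E: 384,000 × 15,189 × 1 × 4 = 23,330,304,000 bytes.
Total = 151,817,092,800 bytes = 141.4 GiB.

141.4 GiB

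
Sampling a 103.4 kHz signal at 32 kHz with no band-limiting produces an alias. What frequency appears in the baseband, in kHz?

Nyquist = 32,000/2 = 16,000 Hz; 103,400 Hz exceeds it.
Alias = |103,400 − 3×32,000| = |103,400 − 96,000| = 7,400 Hz = 7.4 kHz.

7.4 kHz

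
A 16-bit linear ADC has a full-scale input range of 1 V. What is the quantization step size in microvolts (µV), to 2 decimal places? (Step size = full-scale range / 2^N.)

15.26 µV

1 V / 2^16 = 1 / 65,536 V = 15.26 µV.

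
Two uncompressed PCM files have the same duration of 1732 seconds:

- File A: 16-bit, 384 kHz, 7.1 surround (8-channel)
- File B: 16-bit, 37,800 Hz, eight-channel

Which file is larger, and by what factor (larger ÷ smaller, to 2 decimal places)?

File A: 384,000 × 2 × 8 = 6,144,000 bytes/s.
File B: 37,800 × 2 × 8 = 604,800 bytes/s.
File A is larger; ratio = 10,641,408,000 / 1,047,513,600 = 10.16.

File A, by a factor of 10.16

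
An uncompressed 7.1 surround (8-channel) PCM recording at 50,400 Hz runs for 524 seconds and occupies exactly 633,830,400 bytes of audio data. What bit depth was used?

24 bits

Bytes per sample = 633,830,400 / (50,400 × 524 × 8) = 633,830,400 / 211,276,800 = 3.
Bit depth = 3 × 8 = 24 bits.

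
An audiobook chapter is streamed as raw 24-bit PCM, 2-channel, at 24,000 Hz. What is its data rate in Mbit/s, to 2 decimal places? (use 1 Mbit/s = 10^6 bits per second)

1.15 Mbit/s

Bit rate = 24,000 × 24 × 2 = 1,152,000 bits/s.
= 1.15 Mbit/s.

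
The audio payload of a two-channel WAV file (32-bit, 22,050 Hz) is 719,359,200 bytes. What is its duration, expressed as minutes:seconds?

67:58

Byte rate = 22,050 × 4 × 2 = 176,400 bytes/s.
Duration = 719,359,200 / 176,400 = 4,078 s.
4,078 s = 67:58.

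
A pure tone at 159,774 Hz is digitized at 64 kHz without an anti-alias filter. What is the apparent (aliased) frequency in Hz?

Nyquist = 64,000/2 = 32,000 Hz; 159,774 Hz exceeds it.
Alias = |159,774 − 2×64,000| = |159,774 − 128,000| = 31,774 Hz.

31,774 Hz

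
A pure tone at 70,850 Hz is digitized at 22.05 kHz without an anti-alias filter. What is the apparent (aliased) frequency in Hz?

4,700 Hz

Nyquist = 22,050/2 = 11,025 Hz; 70,850 Hz exceeds it.
Alias = |70,850 − 3×22,050| = |70,850 − 66,150| = 4,700 Hz.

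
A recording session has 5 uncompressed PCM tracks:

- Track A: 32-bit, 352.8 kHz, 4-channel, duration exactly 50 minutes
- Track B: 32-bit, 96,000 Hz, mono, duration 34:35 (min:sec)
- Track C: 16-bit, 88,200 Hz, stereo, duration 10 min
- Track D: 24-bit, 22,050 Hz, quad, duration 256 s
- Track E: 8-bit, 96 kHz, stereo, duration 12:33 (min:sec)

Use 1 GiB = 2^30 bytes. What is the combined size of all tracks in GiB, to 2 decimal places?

Track A: exactly 50 minutes = 3,000 s; 352,800 × 3,000 × 4 × 4 = 16,934,400,000 bytes.
Track B: 34:35 (min:sec) = 2,075 s; 96,000 × 2,075 × 4 × 1 = 796,800,000 bytes.
Track C: 10 min = 600 s; 88,200 × 600 × 2 × 2 = 211,680,000 bytes.
Track D: 22,050 × 256 × 3 × 4 = 67,737,600 bytes.
Track E: 12:33 (min:sec) = 753 s; 96,000 × 753 × 1 × 2 = 144,576,000 bytes.
Total = 18,155,193,600 bytes = 16.91 GiB.

16.91 GiB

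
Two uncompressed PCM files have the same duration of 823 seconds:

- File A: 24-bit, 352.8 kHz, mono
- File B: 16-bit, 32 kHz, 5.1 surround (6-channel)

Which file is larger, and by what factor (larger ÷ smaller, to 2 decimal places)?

File A: 352,800 × 3 × 1 = 1,058,400 bytes/s.
File B: 32,000 × 2 × 6 = 384,000 bytes/s.
File A is larger; ratio = 871,063,200 / 316,032,000 = 2.76.

File A, by a factor of 2.76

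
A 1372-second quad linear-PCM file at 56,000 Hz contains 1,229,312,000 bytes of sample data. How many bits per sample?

Bytes per sample = 1,229,312,000 / (56,000 × 1,372 × 4) = 1,229,312,000 / 307,328,000 = 4.
Bit depth = 4 × 8 = 32 bits.

32 bits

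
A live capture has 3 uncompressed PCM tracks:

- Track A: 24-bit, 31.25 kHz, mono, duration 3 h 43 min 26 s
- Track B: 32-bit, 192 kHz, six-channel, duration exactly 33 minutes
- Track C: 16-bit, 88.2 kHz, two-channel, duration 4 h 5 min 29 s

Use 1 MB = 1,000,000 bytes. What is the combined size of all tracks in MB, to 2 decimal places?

15577.04 MB

Track A: 3 h 43 min 26 s = 13,406 s; 31,250 × 13,406 × 3 × 1 = 1,256,812,500 bytes.
Track B: exactly 33 minutes = 1,980 s; 192,000 × 1,980 × 4 × 6 = 9,123,840,000 bytes.
Track C: 4 h 5 min 29 s = 14,729 s; 88,200 × 14,729 × 2 × 2 = 5,196,391,200 bytes.
Total = 15,577,043,700 bytes = 15577.04 MB.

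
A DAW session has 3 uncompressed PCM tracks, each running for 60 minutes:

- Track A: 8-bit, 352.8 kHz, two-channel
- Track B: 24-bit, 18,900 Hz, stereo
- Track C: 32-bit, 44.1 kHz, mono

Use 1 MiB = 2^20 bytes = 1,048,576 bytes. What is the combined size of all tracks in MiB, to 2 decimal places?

3417.43 MiB

60 minutes = 3,600 s.
Track A: 352,800 × 3,600 × 1 × 2 = 2,540,160,000 bytes.
Track B: 18,900 × 3,600 × 3 × 2 = 408,240,000 bytes.
Track C: 44,100 × 3,600 × 4 × 1 = 635,040,000 bytes.
Total = 3,583,440,000 bytes = 3417.43 MiB.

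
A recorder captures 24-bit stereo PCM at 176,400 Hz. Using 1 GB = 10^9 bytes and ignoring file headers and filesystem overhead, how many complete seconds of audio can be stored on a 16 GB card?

Uncompressed byte rate = 176,400 × 3 × 2 = 1,058,400 bytes/s.
Capacity = 16 × 1,000,000,000 = 16,000,000,000 bytes.
16,000,000,000 / 1,058,400 ≈ 15117.16 s → 15,117 seconds.

15,117 seconds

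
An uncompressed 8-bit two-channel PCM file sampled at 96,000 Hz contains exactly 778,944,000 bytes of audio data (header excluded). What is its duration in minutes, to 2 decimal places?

Byte rate = 96,000 × 1 × 2 = 192,000 bytes/s.
Duration = 778,944,000 / 192,000 = 4,057 s.
4,057 s / 60 = 67.62 minutes.

67.62 minutes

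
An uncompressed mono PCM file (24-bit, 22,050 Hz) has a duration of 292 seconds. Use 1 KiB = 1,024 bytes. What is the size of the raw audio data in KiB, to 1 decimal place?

18863.1 KiB

Bytes = 22,050 samples/s × 292 s × 3 bytes/sample × 1 ch = 19,315,800 bytes.
19,315,800 / 1,024 = 18863.1 KiB.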